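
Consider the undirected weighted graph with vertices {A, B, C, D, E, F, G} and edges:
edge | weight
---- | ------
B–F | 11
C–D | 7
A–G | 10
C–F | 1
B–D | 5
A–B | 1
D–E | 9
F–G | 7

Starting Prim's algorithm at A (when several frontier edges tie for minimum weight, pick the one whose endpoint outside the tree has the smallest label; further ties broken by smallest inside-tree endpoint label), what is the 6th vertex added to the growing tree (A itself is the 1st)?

Grow the tree from A using Prim:
Step 1: frontier [A–B 1, A–G 10] → take A–B (1); add B.
Step 2: frontier [A–G 10, B–D 5, B–F 11] → take B–D (5); add D.
Step 3: frontier [A–G 10, B–F 11, C–D 7, D–E 9] → take C–D (7); add C.
Step 4: frontier [A–G 10, B–F 11, C–F 1, D–E 9] → take C–F (1); add F.
Step 5: frontier [A–G 10, D–E 9, F–G 7] → take F–G (7); add G.
Step 6: frontier [D–E 9] → take D–E (9); add E.
Vertex order: A, B, D, C, F, G, E. The 6th vertex is G.

G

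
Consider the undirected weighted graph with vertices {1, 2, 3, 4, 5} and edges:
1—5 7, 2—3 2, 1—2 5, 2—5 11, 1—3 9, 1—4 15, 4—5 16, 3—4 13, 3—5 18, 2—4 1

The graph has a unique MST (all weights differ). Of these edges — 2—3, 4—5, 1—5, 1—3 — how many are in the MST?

2

Sort edges by weight, then run Kruskal:
2—4 (1): add — endpoints in different components.
2—3 (2): add — endpoints in different components.
1—2 (5): add — endpoints in different components.
1—5 (7): add — endpoints in different components.
MST edge set: {2—4, 2—3, 1—2, 1—5}.
Of the listed edges, {2—3, 1—5} are in the MST → 2.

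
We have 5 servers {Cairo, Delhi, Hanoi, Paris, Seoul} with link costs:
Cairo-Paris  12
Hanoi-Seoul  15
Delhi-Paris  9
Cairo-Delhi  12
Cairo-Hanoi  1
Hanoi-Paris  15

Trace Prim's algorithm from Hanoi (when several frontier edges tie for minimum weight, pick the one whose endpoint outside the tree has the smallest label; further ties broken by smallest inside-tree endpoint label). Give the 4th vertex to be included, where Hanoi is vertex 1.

Grow the tree from Hanoi using Prim:
Step 1: cheapest edge leaving the tree is Cairo-Hanoi (1); add Cairo.
Step 2: cheapest edge leaving the tree is Cairo-Delhi (12); add Delhi.
Step 3: cheapest edge leaving the tree is Delhi-Paris (9); add Paris.
Step 4: cheapest edge leaving the tree is Hanoi-Seoul (15); add Seoul.
Vertex order: Hanoi, Cairo, Delhi, Paris, Seoul. The 4th vertex is Paris.

Paris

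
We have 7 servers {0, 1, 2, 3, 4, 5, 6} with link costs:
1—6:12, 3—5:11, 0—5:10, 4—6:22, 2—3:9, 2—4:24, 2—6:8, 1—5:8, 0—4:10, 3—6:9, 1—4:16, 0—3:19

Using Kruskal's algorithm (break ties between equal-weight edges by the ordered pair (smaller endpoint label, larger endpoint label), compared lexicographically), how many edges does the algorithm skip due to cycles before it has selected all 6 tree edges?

1

Kruskal: consider edges lightest-first.
1—5 (8): add. Components now {0} {1,5} {2} {3} {4} {6}
2—6 (8): add. Components now {0} {1,5} {2,6} {3} {4}
2—3 (9): add. Components now {0} {1,5} {2,3,6} {4}
3—6 (9): skip — 3 and 6 already connected.
0—4 (10): add. Components now {0,4} {1,5} {2,3,6}
0—5 (10): add. Components now {0,1,4,5} {2,3,6}
3—5 (11): add. Components now {0,1,2,3,4,5,6}
Edges rejected before the tree was complete: 1.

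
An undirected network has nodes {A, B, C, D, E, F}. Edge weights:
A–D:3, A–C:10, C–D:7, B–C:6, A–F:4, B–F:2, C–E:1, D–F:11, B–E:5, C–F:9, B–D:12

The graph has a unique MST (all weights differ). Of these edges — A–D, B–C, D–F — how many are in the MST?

1

Kruskal's algorithm — process edges by increasing weight (ties by edge label):
C–E (1): add. Components now {A} {B} {C,E} {D} {F}
B–F (2): add. Components now {A} {B,F} {C,E} {D}
A–D (3): add. Components now {A,D} {B,F} {C,E}
A–F (4): add. Components now {A,B,D,F} {C,E}
B–E (5): add. Components now {A,B,C,D,E,F}
MST edge set: {C–E, B–F, A–D, A–F, B–E}.
Of the listed edges, {A–D} are in the MST → 1.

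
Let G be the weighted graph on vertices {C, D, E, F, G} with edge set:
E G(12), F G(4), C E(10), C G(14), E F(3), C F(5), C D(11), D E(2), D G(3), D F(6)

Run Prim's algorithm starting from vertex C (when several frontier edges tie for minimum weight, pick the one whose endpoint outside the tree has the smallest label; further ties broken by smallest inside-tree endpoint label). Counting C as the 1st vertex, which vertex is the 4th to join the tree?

Prim's algorithm from C:
Step 1: frontier [C F 5, C E 10, C D 11, C G 14] → take C F (5); add F.
Step 2: frontier [C E 10, C D 11, C G 14, E F 3, F G 4, D F 6] → take E F (3); add E.
Step 3: frontier [C D 11, C G 14, D E 2, E G 12, F G 4, D F 6] → take D E (2); add D.
Step 4: frontier [C G 14, D G 3, E G 12, F G 4] → take D G (3); add G.
Vertex order: C, F, E, D, G. The 4th vertex is D.

D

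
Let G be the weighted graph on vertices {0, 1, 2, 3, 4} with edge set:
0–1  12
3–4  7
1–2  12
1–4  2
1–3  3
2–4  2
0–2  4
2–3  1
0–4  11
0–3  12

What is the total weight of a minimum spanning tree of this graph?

9

Sort edges by weight, then run Kruskal:
2–3 (1): add. Components now {0} {1} {2,3} {4}
1–4 (2): add. Components now {0} {1,4} {2,3}
2–4 (2): add. Components now {0} {1,2,3,4}
1–3 (3): skip — 1 and 3 already connected.
0–2 (4): add. Components now {0,1,2,3,4}
MST edges: 2–3, 1–4, 2–4, 0–2; total weight 1+2+2+4 = 9.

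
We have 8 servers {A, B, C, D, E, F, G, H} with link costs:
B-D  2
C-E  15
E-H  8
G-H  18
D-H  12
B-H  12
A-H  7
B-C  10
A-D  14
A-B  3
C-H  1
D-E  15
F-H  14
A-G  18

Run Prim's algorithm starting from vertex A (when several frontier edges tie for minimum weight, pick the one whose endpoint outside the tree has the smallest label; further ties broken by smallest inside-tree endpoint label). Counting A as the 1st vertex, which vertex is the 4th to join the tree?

H

Prim, starting at A.
Step 1: frontier [A-B 3, A-H 7, A-D 14, A-G 18] → take A-B (3); add B.
Step 2: frontier [A-H 7, A-D 14, A-G 18, B-D 2, B-C 10, B-H 12] → take B-D (2); add D.
Step 3: frontier [A-H 7, A-G 18, B-C 10, B-H 12, D-H 12, D-E 15] → take A-H (7); add H.
Step 4: frontier [A-G 18, B-C 10, D-E 15, C-H 1, E-H 8, F-H 14, G-H 18] → take C-H (1); add C.
Step 5: frontier [A-G 18, C-E 15, D-E 15, E-H 8, F-H 14, G-H 18] → take E-H (8); add E.
Step 6: frontier [A-G 18, F-H 14, G-H 18] → take F-H (14); add F.
Step 7: frontier [A-G 18, G-H 18] → take A-G (18); add G.
Vertex order: A, B, D, H, C, E, F, G. The 4th vertex is H.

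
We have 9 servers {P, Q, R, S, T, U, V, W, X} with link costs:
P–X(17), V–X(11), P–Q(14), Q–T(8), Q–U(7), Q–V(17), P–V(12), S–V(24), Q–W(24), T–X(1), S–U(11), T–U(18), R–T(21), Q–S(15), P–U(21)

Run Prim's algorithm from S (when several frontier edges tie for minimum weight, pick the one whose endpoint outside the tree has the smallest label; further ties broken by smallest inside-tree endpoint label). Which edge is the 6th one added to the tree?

Grow the tree from S using Prim:
Step 1: cheapest edge leaving the tree is S–U (11); add U.
Step 2: cheapest edge leaving the tree is Q–U (7); add Q.
Step 3: cheapest edge leaving the tree is Q–T (8); add T.
Step 4: cheapest edge leaving the tree is T–X (1); add X.
Step 5: cheapest edge leaving the tree is V–X (11); add V.
Step 6: cheapest edge leaving the tree is P–V (12); add P.
Step 7: cheapest edge leaving the tree is R–T (21); add R.
Step 8: cheapest edge leaving the tree is Q–W (24); add W.
The 6th edge added is P–V.

P-V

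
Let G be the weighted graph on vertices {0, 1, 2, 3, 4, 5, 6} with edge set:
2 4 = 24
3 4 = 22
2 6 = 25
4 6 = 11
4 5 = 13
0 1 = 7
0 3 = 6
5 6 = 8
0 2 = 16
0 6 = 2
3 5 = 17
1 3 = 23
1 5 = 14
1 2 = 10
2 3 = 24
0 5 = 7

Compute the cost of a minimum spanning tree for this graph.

Prim's algorithm from 0:
Step 1: cheapest edge leaving the tree is 0 6 (2); add 6.
Step 2: cheapest edge leaving the tree is 0 3 (6); add 3.
Step 3: cheapest edge leaving the tree is 0 1 (7); add 1.
Step 4: cheapest edge leaving the tree is 0 5 (7); add 5.
Step 5: cheapest edge leaving the tree is 1 2 (10); add 2.
Step 6: cheapest edge leaving the tree is 4 6 (11); add 4.
MST edges: 0 6, 0 3, 0 1, 0 5, 1 2, 4 6; total weight 2+6+7+7+10+11 = 43.

43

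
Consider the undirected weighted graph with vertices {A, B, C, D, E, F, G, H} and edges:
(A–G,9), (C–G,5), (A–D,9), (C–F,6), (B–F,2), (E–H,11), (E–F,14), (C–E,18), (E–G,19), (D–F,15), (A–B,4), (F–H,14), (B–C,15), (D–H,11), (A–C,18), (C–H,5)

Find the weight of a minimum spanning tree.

42

Kruskal's algorithm — process edges by increasing weight (ties by edge label):
B–F (2): add — endpoints in different components.
A–B (4): add — endpoints in different components.
C–G (5): add — endpoints in different components.
C–H (5): add — endpoints in different components.
C–F (6): add — endpoints in different components.
A–D (9): add — endpoints in different components.
A–G (9): skip — A and G already connected.
D–H (11): skip — D and H already connected.
E–H (11): add — endpoints in different components.
MST edges: B–F, A–B, C–G, C–H, C–F, A–D, E–H; total weight 2+4+5+5+6+9+11 = 42.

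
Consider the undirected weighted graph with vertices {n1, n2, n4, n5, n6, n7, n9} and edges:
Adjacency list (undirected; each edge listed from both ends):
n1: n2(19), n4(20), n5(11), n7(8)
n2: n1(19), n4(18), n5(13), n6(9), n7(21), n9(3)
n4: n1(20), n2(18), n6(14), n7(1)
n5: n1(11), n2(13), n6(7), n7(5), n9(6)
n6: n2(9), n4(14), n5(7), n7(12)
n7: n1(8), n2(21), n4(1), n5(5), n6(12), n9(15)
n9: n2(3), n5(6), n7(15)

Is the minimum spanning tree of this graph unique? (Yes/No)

Yes

Kruskal: consider edges lightest-first.
n4 n7 (1): add. Components now {n9} {n4,n7} {n1} {n6} {n2} {n5}
n2 n9 (3): add. Components now {n2,n9} {n4,n7} {n1} {n6} {n5}
n5 n7 (5): add. Components now {n2,n9} {n4,n5,n7} {n1} {n6}
n5 n9 (6): add. Components now {n2,n4,n5,n7,n9} {n1} {n6}
n5 n6 (7): add. Components now {n2,n4,n5,n6,n7,n9} {n1}
n1 n7 (8): add. Components now {n1,n2,n4,n5,n6,n7,n9}
Every non-tree edge has weight strictly greater than the heaviest edge on the tree path between its endpoints, so the MST is unique.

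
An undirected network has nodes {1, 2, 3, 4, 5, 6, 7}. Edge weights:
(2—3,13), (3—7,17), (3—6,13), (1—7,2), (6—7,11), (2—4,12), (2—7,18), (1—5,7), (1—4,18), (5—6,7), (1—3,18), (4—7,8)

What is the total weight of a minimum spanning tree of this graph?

Prim's algorithm from 2:
Step 1: cheapest edge leaving the tree is 2—4 (12); add 4.
Step 2: cheapest edge leaving the tree is 4—7 (8); add 7.
Step 3: cheapest edge leaving the tree is 1—7 (2); add 1.
Step 4: cheapest edge leaving the tree is 1—5 (7); add 5.
Step 5: cheapest edge leaving the tree is 5—6 (7); add 6.
Step 6: cheapest edge leaving the tree is 2—3 (13); add 3.
MST edges: 2—4, 4—7, 1—7, 1—5, 5—6, 2—3; total weight 12+8+2+7+7+13 = 49.

49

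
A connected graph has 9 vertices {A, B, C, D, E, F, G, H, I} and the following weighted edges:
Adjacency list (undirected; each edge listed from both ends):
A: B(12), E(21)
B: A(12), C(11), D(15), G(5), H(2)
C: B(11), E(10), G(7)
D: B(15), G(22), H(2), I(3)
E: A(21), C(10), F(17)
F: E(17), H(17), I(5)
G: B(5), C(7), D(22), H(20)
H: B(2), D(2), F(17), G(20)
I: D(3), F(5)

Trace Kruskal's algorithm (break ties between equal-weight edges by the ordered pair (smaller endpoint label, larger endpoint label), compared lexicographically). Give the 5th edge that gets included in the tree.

F-I

Kruskal's algorithm — process edges by increasing weight (ties by edge label):
B—H (2): add — endpoints in different components.
D—H (2): add — endpoints in different components.
D—I (3): add — endpoints in different components.
B—G (5): add — endpoints in different components.
F—I (5): add — endpoints in different components.
C—G (7): add — endpoints in different components.
C—E (10): add — endpoints in different components.
B—C (11): skip — B and C already connected.
A—B (12): add — endpoints in different components.
The 5th edge added is F—I.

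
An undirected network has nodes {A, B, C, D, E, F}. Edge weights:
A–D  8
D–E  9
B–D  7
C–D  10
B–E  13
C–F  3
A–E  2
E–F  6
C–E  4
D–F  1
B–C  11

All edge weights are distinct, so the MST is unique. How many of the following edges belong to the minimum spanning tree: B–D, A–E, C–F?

Sort edges by weight, then run Kruskal:
D–F (1): add — endpoints in different components.
A–E (2): add — endpoints in different components.
C–F (3): add — endpoints in different components.
C–E (4): add — endpoints in different components.
E–F (6): skip — E and F already connected.
B–D (7): add — endpoints in different components.
MST edge set: {D–F, A–E, C–F, C–E, B–D}.
Of the listed edges, {B–D, A–E, C–F} are in the MST → 3.

3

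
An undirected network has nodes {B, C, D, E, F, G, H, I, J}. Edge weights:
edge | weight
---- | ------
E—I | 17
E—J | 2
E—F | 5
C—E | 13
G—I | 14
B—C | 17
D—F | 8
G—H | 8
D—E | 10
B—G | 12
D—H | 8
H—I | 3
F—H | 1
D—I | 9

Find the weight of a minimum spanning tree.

Grow the tree from D using Prim:
Step 1: cheapest edge leaving the tree is D—F (8); add F.
Step 2: cheapest edge leaving the tree is F—H (1); add H.
Step 3: cheapest edge leaving the tree is H—I (3); add I.
Step 4: cheapest edge leaving the tree is E—F (5); add E.
Step 5: cheapest edge leaving the tree is E—J (2); add J.
Step 6: cheapest edge leaving the tree is G—H (8); add G.
Step 7: cheapest edge leaving the tree is B—G (12); add B.
Step 8: cheapest edge leaving the tree is C—E (13); add C.
MST edges: D—F, F—H, H—I, E—F, E—J, G—H, B—G, C—E; total weight 8+1+3+5+2+8+12+13 = 52.

52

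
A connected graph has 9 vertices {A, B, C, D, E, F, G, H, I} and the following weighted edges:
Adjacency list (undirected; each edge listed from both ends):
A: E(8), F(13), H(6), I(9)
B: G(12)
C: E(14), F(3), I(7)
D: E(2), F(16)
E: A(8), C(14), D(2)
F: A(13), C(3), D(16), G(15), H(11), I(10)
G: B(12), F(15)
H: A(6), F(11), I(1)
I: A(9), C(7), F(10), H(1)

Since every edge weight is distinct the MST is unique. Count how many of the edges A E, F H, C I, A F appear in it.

2

Sort edges by weight, then run Kruskal:
H I (1): add — endpoints in different components.
D E (2): add — endpoints in different components.
C F (3): add — endpoints in different components.
A H (6): add — endpoints in different components.
C I (7): add — endpoints in different components.
A E (8): add — endpoints in different components.
A I (9): skip — A and I already connected.
F I (10): skip — F and I already connected.
F H (11): skip — F and H already connected.
B G (12): add — endpoints in different components.
A F (13): skip — A and F already connected.
C E (14): skip — C and E already connected.
F G (15): add — endpoints in different components.
MST edge set: {H I, D E, C F, A H, C I, A E, B G, F G}.
Of the listed edges, {A E, C I} are in the MST → 2.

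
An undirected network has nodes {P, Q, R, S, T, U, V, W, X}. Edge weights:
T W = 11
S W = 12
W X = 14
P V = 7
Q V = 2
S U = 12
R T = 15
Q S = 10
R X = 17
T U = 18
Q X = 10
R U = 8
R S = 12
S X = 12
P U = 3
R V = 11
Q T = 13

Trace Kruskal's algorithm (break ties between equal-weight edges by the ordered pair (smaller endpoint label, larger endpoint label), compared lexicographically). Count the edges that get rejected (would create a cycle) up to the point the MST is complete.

3

Kruskal's algorithm — process edges by increasing weight (ties by edge label):
Q V (2): add — endpoints in different components.
P U (3): add — endpoints in different components.
P V (7): add — endpoints in different components.
R U (8): add — endpoints in different components.
Q S (10): add — endpoints in different components.
Q X (10): add — endpoints in different components.
R V (11): skip — V and R already connected.
T W (11): add — endpoints in different components.
R S (12): skip — R and S already connected.
S U (12): skip — U and S already connected.
S W (12): add — endpoints in different components.
Edges rejected before the tree was complete: 3.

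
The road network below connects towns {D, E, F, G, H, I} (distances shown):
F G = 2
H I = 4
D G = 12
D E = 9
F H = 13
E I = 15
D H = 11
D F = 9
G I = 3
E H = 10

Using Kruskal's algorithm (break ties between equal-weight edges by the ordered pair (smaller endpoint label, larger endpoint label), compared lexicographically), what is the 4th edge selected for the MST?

Kruskal: consider edges lightest-first.
F G (2): add — endpoints in different components.
G I (3): add — endpoints in different components.
H I (4): add — endpoints in different components.
D E (9): add — endpoints in different components.
D F (9): add — endpoints in different components.
The 4th edge added is D E.

D-E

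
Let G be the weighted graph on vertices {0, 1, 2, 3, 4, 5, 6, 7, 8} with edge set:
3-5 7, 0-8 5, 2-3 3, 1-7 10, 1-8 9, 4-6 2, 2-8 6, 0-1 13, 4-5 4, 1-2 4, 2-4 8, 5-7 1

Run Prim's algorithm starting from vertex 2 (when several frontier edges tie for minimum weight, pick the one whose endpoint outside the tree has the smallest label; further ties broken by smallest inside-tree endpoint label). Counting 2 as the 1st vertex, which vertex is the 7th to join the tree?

Grow the tree from 2 using Prim:
Step 1: frontier [2-3 3, 1-2 4, 2-8 6, 2-4 8] → take 2-3 (3); add 3.
Step 2: frontier [1-2 4, 2-8 6, 2-4 8, 3-5 7] → take 1-2 (4); add 1.
Step 3: frontier [1-8 9, 1-7 10, 0-1 13, 2-8 6, 2-4 8, 3-5 7] → take 2-8 (6); add 8.
Step 4: frontier [1-7 10, 0-1 13, 2-4 8, 3-5 7, 0-8 5] → take 0-8 (5); add 0.
Step 5: frontier [1-7 10, 2-4 8, 3-5 7] → take 3-5 (7); add 5.
Step 6: frontier [1-7 10, 2-4 8, 5-7 1, 4-5 4] → take 5-7 (1); add 7.
Step 7: frontier [2-4 8, 4-5 4] → take 4-5 (4); add 4.
Step 8: frontier [4-6 2] → take 4-6 (2); add 6.
Vertex order: 2, 3, 1, 8, 0, 5, 7, 4, 6. The 7th vertex is 7.

7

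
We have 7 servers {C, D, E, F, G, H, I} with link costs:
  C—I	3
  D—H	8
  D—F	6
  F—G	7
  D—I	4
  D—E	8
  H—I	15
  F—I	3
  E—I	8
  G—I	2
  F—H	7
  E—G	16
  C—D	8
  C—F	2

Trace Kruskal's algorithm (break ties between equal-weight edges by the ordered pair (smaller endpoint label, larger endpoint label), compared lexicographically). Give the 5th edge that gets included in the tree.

Kruskal's algorithm — process edges by increasing weight (ties by edge label):
C—F (2): add. Components now {C,F} {D} {E} {G} {H} {I}
G—I (2): add. Components now {C,F} {D} {E} {G,I} {H}
C—I (3): add. Components now {C,F,G,I} {D} {E} {H}
F—I (3): skip — F and I already connected.
D—I (4): add. Components now {C,D,F,G,I} {E} {H}
D—F (6): skip — D and F already connected.
F—G (7): skip — F and G already connected.
F—H (7): add. Components now {C,D,F,G,H,I} {E}
C—D (8): skip — C and D already connected.
D—E (8): add. Components now {C,D,E,F,G,H,I}
The 5th edge added is F—H.

F-H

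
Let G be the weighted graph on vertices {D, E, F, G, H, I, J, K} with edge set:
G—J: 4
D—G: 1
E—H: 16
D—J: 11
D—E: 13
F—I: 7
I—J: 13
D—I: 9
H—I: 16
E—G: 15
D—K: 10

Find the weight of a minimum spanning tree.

60

Prim's algorithm from F:
Step 1: cheapest edge leaving the tree is F—I (7); add I.
Step 2: cheapest edge leaving the tree is D—I (9); add D.
Step 3: cheapest edge leaving the tree is D—G (1); add G.
Step 4: cheapest edge leaving the tree is G—J (4); add J.
Step 5: cheapest edge leaving the tree is D—K (10); add K.
Step 6: cheapest edge leaving the tree is D—E (13); add E.
Step 7: cheapest edge leaving the tree is E—H (16); add H.
MST edges: F—I, D—I, D—G, G—J, D—K, D—E, E—H; total weight 7+9+1+4+10+13+16 = 60.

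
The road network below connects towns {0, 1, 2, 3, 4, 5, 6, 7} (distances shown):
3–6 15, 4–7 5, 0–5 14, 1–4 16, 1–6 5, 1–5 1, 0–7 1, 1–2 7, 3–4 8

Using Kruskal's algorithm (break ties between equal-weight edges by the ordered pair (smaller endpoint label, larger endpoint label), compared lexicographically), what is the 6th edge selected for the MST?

3-4

Kruskal's algorithm — process edges by increasing weight (ties by edge label):
0–7 (1): add — endpoints in different components.
1–5 (1): add — endpoints in different components.
1–6 (5): add — endpoints in different components.
4–7 (5): add — endpoints in different components.
1–2 (7): add — endpoints in different components.
3–4 (8): add — endpoints in different components.
0–5 (14): add — endpoints in different components.
The 6th edge added is 3–4.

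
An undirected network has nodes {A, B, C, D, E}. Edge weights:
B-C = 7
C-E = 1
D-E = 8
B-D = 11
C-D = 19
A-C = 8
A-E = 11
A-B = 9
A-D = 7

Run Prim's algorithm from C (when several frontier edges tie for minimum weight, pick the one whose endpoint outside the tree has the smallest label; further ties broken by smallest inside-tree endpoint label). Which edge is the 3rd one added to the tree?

A-C

Prim's algorithm from C:
Step 1: frontier [C-E 1, B-C 7, A-C 8, C-D 19] → take C-E (1); add E.
Step 2: frontier [B-C 7, A-C 8, C-D 19, D-E 8, A-E 11] → take B-C (7); add B.
Step 3: frontier [A-B 9, B-D 11, A-C 8, C-D 19, D-E 8, A-E 11] → take A-C (8); add A.
Step 4: frontier [A-D 7, B-D 11, C-D 19, D-E 8] → take A-D (7); add D.
The 3rd edge added is A-C.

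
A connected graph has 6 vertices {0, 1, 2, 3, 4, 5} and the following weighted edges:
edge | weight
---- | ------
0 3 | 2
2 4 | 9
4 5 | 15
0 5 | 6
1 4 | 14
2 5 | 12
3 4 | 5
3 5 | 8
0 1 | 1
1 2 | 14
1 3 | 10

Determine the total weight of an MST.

Grow the tree from 4 using Prim:
Step 1: frontier [3 4 5, 2 4 9, 1 4 14, 4 5 15] → take 3 4 (5); add 3.
Step 2: frontier [0 3 2, 3 5 8, 1 3 10, 2 4 9, 1 4 14, 4 5 15] → take 0 3 (2); add 0.
Step 3: frontier [0 1 1, 0 5 6, 3 5 8, 1 3 10, 2 4 9, 1 4 14, 4 5 15] → take 0 1 (1); add 1.
Step 4: frontier [0 5 6, 1 2 14, 3 5 8, 2 4 9, 4 5 15] → take 0 5 (6); add 5.
Step 5: frontier [1 2 14, 2 4 9, 2 5 12] → take 2 4 (9); add 2.
MST edges: 3 4, 0 3, 0 1, 0 5, 2 4; total weight 5+2+1+6+9 = 23.

23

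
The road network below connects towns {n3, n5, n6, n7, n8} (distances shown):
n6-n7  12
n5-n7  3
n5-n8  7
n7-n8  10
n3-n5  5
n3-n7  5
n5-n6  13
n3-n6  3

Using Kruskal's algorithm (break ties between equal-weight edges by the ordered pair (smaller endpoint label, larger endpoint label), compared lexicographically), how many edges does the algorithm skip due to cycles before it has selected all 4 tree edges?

Kruskal: consider edges lightest-first.
n3-n6 (3): add. Components now {n8} {n3,n6} {n5} {n7}
n5-n7 (3): add. Components now {n8} {n3,n6} {n5,n7}
n3-n5 (5): add. Components now {n8} {n3,n5,n6,n7}
n3-n7 (5): skip — n3 and n7 already connected.
n5-n8 (7): add. Components now {n3,n5,n6,n7,n8}
Edges rejected before the tree was complete: 1.

1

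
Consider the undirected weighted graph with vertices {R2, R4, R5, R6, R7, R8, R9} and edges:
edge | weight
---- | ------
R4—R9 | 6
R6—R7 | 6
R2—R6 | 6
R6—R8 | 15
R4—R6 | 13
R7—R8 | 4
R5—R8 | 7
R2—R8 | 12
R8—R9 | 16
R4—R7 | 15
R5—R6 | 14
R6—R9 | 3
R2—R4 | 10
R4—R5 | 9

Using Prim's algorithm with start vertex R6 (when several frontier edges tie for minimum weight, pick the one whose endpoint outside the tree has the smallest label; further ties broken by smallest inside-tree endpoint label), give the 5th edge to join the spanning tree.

R7-R8

Prim's algorithm from R6:
Step 1: frontier [R6—R9 3, R2—R6 6, R6—R7 6, R4—R6 13, R5—R6 14, R6—R8 15] → take R6—R9 (3); add R9.
Step 2: frontier [R2—R6 6, R6—R7 6, R4—R6 13, R5—R6 14, R6—R8 15, R4—R9 6, R8—R9 16] → take R2—R6 (6); add R2.
Step 3: frontier [R2—R4 10, R2—R8 12, R6—R7 6, R4—R6 13, R5—R6 14, R6—R8 15, R4—R9 6, R8—R9 16] → take R4—R9 (6); add R4.
Step 4: frontier [R2—R8 12, R4—R5 9, R4—R7 15, R6—R7 6, R5—R6 14, R6—R8 15, R8—R9 16] → take R6—R7 (6); add R7.
Step 5: frontier [R2—R8 12, R4—R5 9, R5—R6 14, R6—R8 15, R7—R8 4, R8—R9 16] → take R7—R8 (4); add R8.
Step 6: frontier [R4—R5 9, R5—R6 14, R5—R8 7] → take R5—R8 (7); add R5.
The 5th edge added is R7—R8.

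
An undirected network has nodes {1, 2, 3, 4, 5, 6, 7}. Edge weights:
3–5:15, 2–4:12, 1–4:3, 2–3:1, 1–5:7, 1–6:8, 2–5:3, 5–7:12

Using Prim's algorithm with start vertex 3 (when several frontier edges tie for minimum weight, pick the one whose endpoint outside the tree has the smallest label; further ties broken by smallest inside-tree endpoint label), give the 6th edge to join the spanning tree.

5-7

Grow the tree from 3 using Prim:
Step 1: frontier [2–3 1, 3–5 15] → take 2–3 (1); add 2.
Step 2: frontier [2–5 3, 2–4 12, 3–5 15] → take 2–5 (3); add 5.
Step 3: frontier [2–4 12, 1–5 7, 5–7 12] → take 1–5 (7); add 1.
Step 4: frontier [1–4 3, 1–6 8, 2–4 12, 5–7 12] → take 1–4 (3); add 4.
Step 5: frontier [1–6 8, 5–7 12] → take 1–6 (8); add 6.
Step 6: frontier [5–7 12] → take 5–7 (12); add 7.
The 6th edge added is 5–7.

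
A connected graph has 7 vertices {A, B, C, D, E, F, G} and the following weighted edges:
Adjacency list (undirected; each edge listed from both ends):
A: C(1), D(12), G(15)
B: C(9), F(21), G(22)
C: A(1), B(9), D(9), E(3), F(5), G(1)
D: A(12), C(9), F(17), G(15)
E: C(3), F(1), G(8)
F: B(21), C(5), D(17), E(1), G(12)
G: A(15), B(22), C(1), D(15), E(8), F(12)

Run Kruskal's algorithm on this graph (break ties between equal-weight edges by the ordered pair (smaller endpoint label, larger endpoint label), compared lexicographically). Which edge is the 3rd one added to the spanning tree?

E-F

Sort edges by weight, then run Kruskal:
A–C (1): add — endpoints in different components.
C–G (1): add — endpoints in different components.
E–F (1): add — endpoints in different components.
C–E (3): add — endpoints in different components.
C–F (5): skip — C and F already connected.
E–G (8): skip — E and G already connected.
B–C (9): add — endpoints in different components.
C–D (9): add — endpoints in different components.
The 3rd edge added is E–F.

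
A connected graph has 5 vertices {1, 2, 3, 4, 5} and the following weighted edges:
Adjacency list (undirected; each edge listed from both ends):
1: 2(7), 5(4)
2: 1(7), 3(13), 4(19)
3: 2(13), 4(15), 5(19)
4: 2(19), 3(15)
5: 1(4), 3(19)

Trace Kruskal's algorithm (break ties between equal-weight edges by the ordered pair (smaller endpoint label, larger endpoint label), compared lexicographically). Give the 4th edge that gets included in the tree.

Sort edges by weight, then run Kruskal:
1–5 (4): add — endpoints in different components.
1–2 (7): add — endpoints in different components.
2–3 (13): add — endpoints in different components.
3–4 (15): add — endpoints in different components.
The 4th edge added is 3–4.

3-4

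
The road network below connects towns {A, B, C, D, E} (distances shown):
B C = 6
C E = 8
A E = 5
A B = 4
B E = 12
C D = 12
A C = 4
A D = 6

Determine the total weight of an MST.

19

Grow the tree from B using Prim:
Step 1: cheapest edge leaving the tree is A B (4); add A.
Step 2: cheapest edge leaving the tree is A C (4); add C.
Step 3: cheapest edge leaving the tree is A E (5); add E.
Step 4: cheapest edge leaving the tree is A D (6); add D.
MST edges: A B, A C, A E, A D; total weight 4+4+5+6 = 19.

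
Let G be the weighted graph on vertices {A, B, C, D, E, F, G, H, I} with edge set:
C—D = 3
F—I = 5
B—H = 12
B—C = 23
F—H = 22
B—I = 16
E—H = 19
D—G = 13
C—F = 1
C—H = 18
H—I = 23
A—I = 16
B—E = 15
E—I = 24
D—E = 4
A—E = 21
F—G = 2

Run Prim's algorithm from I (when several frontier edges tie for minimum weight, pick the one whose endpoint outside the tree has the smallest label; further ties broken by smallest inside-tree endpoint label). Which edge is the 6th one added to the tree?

Grow the tree from I using Prim:
Step 1: cheapest edge leaving the tree is F—I (5); add F.
Step 2: cheapest edge leaving the tree is C—F (1); add C.
Step 3: cheapest edge leaving the tree is F—G (2); add G.
Step 4: cheapest edge leaving the tree is C—D (3); add D.
Step 5: cheapest edge leaving the tree is D—E (4); add E.
Step 6: cheapest edge leaving the tree is B—E (15); add B.
Step 7: cheapest edge leaving the tree is B—H (12); add H.
Step 8: cheapest edge leaving the tree is A—I (16); add A.
The 6th edge added is B—E.

B-E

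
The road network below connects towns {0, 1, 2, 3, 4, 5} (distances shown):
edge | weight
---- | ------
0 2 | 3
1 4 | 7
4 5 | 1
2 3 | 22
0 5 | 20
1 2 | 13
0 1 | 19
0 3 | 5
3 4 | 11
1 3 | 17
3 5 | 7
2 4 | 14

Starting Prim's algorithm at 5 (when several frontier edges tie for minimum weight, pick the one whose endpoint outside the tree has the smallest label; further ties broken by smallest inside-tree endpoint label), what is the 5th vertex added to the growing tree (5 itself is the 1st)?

0

Grow the tree from 5 using Prim:
Step 1: cheapest edge leaving the tree is 4 5 (1); add 4.
Step 2: cheapest edge leaving the tree is 1 4 (7); add 1.
Step 3: cheapest edge leaving the tree is 3 5 (7); add 3.
Step 4: cheapest edge leaving the tree is 0 3 (5); add 0.
Step 5: cheapest edge leaving the tree is 0 2 (3); add 2.
Vertex order: 5, 4, 1, 3, 0, 2. The 5th vertex is 0.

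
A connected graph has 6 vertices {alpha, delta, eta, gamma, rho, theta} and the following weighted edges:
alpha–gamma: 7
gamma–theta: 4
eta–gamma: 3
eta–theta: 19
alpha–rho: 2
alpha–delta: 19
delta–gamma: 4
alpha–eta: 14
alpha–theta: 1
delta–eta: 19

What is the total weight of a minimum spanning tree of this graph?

Kruskal's algorithm — process edges by increasing weight (ties by edge label):
alpha–theta (1): add — endpoints in different components.
alpha–rho (2): add — endpoints in different components.
eta–gamma (3): add — endpoints in different components.
delta–gamma (4): add — endpoints in different components.
gamma–theta (4): add — endpoints in different components.
MST edges: alpha–theta, alpha–rho, eta–gamma, delta–gamma, gamma–theta; total weight 1+2+3+4+4 = 14.

14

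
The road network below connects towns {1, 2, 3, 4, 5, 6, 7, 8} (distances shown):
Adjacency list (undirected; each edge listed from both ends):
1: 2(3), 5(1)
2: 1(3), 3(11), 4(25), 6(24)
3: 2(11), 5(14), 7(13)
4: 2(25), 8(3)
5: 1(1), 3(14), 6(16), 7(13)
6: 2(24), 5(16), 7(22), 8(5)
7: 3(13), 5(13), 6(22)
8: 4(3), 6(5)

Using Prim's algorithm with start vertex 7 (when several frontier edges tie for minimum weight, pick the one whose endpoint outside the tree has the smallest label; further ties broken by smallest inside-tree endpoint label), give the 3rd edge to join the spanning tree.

1-2

Grow the tree from 7 using Prim:
Step 1: frontier [3—7 13, 5—7 13, 6—7 22] → take 3—7 (13); add 3.
Step 2: frontier [2—3 11, 3—5 14, 5—7 13, 6—7 22] → take 2—3 (11); add 2.
Step 3: frontier [1—2 3, 2—6 24, 2—4 25, 3—5 14, 5—7 13, 6—7 22] → take 1—2 (3); add 1.
Step 4: frontier [1—5 1, 2—6 24, 2—4 25, 3—5 14, 5—7 13, 6—7 22] → take 1—5 (1); add 5.
Step 5: frontier [2—6 24, 2—4 25, 5—6 16, 6—7 22] → take 5—6 (16); add 6.
Step 6: frontier [2—4 25, 6—8 5] → take 6—8 (5); add 8.
Step 7: frontier [2—4 25, 4—8 3] → take 4—8 (3); add 4.
The 3rd edge added is 1—2.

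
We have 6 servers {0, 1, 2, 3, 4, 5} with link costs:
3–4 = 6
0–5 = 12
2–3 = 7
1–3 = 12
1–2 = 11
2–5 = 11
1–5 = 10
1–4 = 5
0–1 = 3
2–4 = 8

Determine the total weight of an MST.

Grow the tree from 0 using Prim:
Step 1: cheapest edge leaving the tree is 0–1 (3); add 1.
Step 2: cheapest edge leaving the tree is 1–4 (5); add 4.
Step 3: cheapest edge leaving the tree is 3–4 (6); add 3.
Step 4: cheapest edge leaving the tree is 2–3 (7); add 2.
Step 5: cheapest edge leaving the tree is 1–5 (10); add 5.
MST edges: 0–1, 1–4, 3–4, 2–3, 1–5; total weight 3+5+6+7+10 = 31.

31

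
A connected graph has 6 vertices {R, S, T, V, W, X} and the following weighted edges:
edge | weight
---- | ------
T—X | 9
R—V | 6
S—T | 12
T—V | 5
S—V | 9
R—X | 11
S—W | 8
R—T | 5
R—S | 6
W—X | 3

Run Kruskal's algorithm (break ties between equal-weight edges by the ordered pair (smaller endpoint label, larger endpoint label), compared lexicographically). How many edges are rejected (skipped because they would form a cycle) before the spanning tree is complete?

1

Sort edges by weight, then run Kruskal:
W—X (3): add — endpoints in different components.
R—T (5): add — endpoints in different components.
T—V (5): add — endpoints in different components.
R—S (6): add — endpoints in different components.
R—V (6): skip — R and V already connected.
S—W (8): add — endpoints in different components.
Edges rejected before the tree was complete: 1.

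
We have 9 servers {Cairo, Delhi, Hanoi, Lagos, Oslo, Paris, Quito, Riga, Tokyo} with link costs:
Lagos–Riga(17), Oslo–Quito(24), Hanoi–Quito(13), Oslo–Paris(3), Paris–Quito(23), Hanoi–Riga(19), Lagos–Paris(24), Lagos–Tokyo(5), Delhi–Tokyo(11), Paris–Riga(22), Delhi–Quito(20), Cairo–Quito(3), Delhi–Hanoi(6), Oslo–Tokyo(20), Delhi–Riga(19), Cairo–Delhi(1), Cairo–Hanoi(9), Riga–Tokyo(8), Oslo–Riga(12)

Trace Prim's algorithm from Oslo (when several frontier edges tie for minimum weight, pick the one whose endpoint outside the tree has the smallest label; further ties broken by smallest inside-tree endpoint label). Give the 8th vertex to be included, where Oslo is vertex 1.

Grow the tree from Oslo using Prim:
Step 1: cheapest edge leaving the tree is Oslo–Paris (3); add Paris.
Step 2: cheapest edge leaving the tree is Oslo–Riga (12); add Riga.
Step 3: cheapest edge leaving the tree is Riga–Tokyo (8); add Tokyo.
Step 4: cheapest edge leaving the tree is Lagos–Tokyo (5); add Lagos.
Step 5: cheapest edge leaving the tree is Delhi–Tokyo (11); add Delhi.
Step 6: cheapest edge leaving the tree is Cairo–Delhi (1); add Cairo.
Step 7: cheapest edge leaving the tree is Cairo–Quito (3); add Quito.
Step 8: cheapest edge leaving the tree is Delhi–Hanoi (6); add Hanoi.
Vertex order: Oslo, Paris, Riga, Tokyo, Lagos, Delhi, Cairo, Quito, Hanoi. The 8th vertex is Quito.

Quito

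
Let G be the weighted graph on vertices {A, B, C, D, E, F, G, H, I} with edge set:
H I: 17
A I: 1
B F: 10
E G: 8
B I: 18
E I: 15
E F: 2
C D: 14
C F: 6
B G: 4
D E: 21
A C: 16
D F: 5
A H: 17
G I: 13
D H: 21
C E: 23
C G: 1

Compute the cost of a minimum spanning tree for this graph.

Grow the tree from D using Prim:
Step 1: cheapest edge leaving the tree is D F (5); add F.
Step 2: cheapest edge leaving the tree is E F (2); add E.
Step 3: cheapest edge leaving the tree is C F (6); add C.
Step 4: cheapest edge leaving the tree is C G (1); add G.
Step 5: cheapest edge leaving the tree is B G (4); add B.
Step 6: cheapest edge leaving the tree is G I (13); add I.
Step 7: cheapest edge leaving the tree is A I (1); add A.
Step 8: cheapest edge leaving the tree is A H (17); add H.
MST edges: D F, E F, C F, C G, B G, G I, A I, A H; total weight 5+2+6+1+4+13+1+17 = 49.

49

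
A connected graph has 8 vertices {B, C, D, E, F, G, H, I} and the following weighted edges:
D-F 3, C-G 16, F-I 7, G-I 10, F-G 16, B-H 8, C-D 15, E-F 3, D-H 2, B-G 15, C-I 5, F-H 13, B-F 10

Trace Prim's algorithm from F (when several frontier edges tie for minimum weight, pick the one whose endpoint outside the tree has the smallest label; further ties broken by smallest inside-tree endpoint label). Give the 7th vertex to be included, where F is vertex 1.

B

Prim's algorithm from F:
Step 1: frontier [D-F 3, E-F 3, F-I 7, B-F 10, F-H 13, F-G 16] → take D-F (3); add D.
Step 2: frontier [D-H 2, C-D 15, E-F 3, F-I 7, B-F 10, F-H 13, F-G 16] → take D-H (2); add H.
Step 3: frontier [C-D 15, E-F 3, F-I 7, B-F 10, F-G 16, B-H 8] → take E-F (3); add E.
Step 4: frontier [C-D 15, F-I 7, B-F 10, F-G 16, B-H 8] → take F-I (7); add I.
Step 5: frontier [C-D 15, B-F 10, F-G 16, B-H 8, C-I 5, G-I 10] → take C-I (5); add C.
Step 6: frontier [C-G 16, B-F 10, F-G 16, B-H 8, G-I 10] → take B-H (8); add B.
Step 7: frontier [B-G 15, C-G 16, F-G 16, G-I 10] → take G-I (10); add G.
Vertex order: F, D, H, E, I, C, B, G. The 7th vertex is B.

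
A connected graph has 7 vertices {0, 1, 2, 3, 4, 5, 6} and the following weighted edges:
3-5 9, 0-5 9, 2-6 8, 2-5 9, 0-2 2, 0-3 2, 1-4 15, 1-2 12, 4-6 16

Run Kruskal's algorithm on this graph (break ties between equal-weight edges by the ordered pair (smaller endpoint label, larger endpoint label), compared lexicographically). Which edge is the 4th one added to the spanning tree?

0-5

Kruskal's algorithm — process edges by increasing weight (ties by edge label):
0-2 (2): add — endpoints in different components.
0-3 (2): add — endpoints in different components.
2-6 (8): add — endpoints in different components.
0-5 (9): add — endpoints in different components.
2-5 (9): skip — 2 and 5 already connected.
3-5 (9): skip — 3 and 5 already connected.
1-2 (12): add — endpoints in different components.
1-4 (15): add — endpoints in different components.
The 4th edge added is 0-5.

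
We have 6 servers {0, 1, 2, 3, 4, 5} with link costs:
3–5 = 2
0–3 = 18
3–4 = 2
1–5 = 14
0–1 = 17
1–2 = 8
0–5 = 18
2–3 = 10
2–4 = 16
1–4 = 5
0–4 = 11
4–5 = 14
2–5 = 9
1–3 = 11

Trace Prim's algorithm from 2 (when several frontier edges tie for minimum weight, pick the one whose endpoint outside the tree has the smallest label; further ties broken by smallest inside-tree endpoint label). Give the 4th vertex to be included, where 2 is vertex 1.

Grow the tree from 2 using Prim:
Step 1: frontier [1–2 8, 2–5 9, 2–3 10, 2–4 16] → take 1–2 (8); add 1.
Step 2: frontier [1–4 5, 1–3 11, 1–5 14, 0–1 17, 2–5 9, 2–3 10, 2–4 16] → take 1–4 (5); add 4.
Step 3: frontier [1–3 11, 1–5 14, 0–1 17, 2–5 9, 2–3 10, 3–4 2, 0–4 11, 4–5 14] → take 3–4 (2); add 3.
Step 4: frontier [1–5 14, 0–1 17, 2–5 9, 3–5 2, 0–3 18, 0–4 11, 4–5 14] → take 3–5 (2); add 5.
Step 5: frontier [0–1 17, 0–3 18, 0–4 11, 0–5 18] → take 0–4 (11); add 0.
Vertex order: 2, 1, 4, 3, 5, 0. The 4th vertex is 3.

3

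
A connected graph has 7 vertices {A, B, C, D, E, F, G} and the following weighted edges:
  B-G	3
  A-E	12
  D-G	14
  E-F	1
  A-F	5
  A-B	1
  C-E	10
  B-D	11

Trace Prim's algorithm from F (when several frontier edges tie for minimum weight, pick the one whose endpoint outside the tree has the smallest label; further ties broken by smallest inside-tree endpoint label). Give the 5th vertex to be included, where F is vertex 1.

Prim, starting at F.
Step 1: cheapest edge leaving the tree is E-F (1); add E.
Step 2: cheapest edge leaving the tree is A-F (5); add A.
Step 3: cheapest edge leaving the tree is A-B (1); add B.
Step 4: cheapest edge leaving the tree is B-G (3); add G.
Step 5: cheapest edge leaving the tree is C-E (10); add C.
Step 6: cheapest edge leaving the tree is B-D (11); add D.
Vertex order: F, E, A, B, G, C, D. The 5th vertex is G.

G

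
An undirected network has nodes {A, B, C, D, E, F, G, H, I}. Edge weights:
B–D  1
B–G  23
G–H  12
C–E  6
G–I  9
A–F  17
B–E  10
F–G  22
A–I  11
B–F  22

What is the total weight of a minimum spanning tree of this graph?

Sort edges by weight, then run Kruskal:
B–D (1): add — endpoints in different components.
C–E (6): add — endpoints in different components.
G–I (9): add — endpoints in different components.
B–E (10): add — endpoints in different components.
A–I (11): add — endpoints in different components.
G–H (12): add — endpoints in different components.
A–F (17): add — endpoints in different components.
B–F (22): add — endpoints in different components.
MST edges: B–D, C–E, G–I, B–E, A–I, G–H, A–F, B–F; total weight 1+6+9+10+11+12+17+22 = 88.

88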